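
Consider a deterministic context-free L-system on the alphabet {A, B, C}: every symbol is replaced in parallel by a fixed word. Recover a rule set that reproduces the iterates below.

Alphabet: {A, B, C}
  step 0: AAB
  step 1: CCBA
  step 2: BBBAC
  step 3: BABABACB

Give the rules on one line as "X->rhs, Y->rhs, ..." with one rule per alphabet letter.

A->C, B->BA, C->B

  step 2 ⇒ step 3: BBBAC ⇒ BA·BA·BA·C·B
    A ↦ C
    B ↦ BA
    C ↦ B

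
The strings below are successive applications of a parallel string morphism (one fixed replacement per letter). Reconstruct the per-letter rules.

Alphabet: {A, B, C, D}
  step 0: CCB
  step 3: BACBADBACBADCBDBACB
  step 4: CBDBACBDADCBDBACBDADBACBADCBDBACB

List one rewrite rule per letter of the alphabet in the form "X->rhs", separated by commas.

A->D, B->CB, C->BA, D->AD

  step 3 ⇒ step 4: BACBADBACBADCBDBACB ⇒ CB·D·BA·CB·D·AD·CB·D·BA·CB·D·AD·BA·CB·AD·CB·D·BA·CB
    A ↦ D
    B ↦ CB
    C ↦ BA
    D ↦ AD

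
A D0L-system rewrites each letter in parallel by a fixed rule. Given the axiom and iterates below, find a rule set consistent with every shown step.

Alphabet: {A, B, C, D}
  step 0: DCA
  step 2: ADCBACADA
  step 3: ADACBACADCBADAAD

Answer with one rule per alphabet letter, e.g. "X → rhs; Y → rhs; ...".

  step 2 ⇒ step 3: ADCBACADA ⇒ AD·A·CB·AC·AD·CB·AD·A·AD
    A ↦ AD
    B ↦ AC
    C ↦ CB
    D ↦ A

A->AD, B->AC, C->CB, D->A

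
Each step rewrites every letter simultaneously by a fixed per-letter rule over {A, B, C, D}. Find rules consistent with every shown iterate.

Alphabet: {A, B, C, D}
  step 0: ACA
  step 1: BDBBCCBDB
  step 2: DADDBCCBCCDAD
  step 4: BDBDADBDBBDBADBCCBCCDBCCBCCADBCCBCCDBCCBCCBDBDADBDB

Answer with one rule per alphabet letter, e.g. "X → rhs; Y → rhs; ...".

A->BDB, B->D, C->BCC, D->A

  step 1 ⇒ step 2: BDBBCCBDB ⇒ D·A·D·D·BCC·BCC·D·A·D
    B ↦ D
    C ↦ BCC
    D ↦ A
  step 0 ⇒ step 1: ACA ⇒ BDB·BCC·BDB
    A ↦ BDB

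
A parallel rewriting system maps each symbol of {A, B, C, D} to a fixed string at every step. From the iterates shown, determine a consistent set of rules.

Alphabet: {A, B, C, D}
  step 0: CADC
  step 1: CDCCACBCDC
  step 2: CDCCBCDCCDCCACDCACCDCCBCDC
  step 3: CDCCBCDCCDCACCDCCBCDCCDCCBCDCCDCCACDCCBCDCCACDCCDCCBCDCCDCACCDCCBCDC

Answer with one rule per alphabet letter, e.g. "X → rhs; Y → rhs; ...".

A->CA, B->AC, C->CDC, D->CB

  step 2 ⇒ step 3: CDCCBCDCCDCCACDCACCDCCBCDC ⇒ CDC·CB·CDC·CDC·AC·CDC·CB·CDC·CDC·CB·CDC·CDC·CA·CDC·CB·CDC·CA·CDC·CDC·CB·CDC·CDC·AC·CDC·CB·CDC
    A ↦ CA
    B ↦ AC
    C ↦ CDC
    D ↦ CB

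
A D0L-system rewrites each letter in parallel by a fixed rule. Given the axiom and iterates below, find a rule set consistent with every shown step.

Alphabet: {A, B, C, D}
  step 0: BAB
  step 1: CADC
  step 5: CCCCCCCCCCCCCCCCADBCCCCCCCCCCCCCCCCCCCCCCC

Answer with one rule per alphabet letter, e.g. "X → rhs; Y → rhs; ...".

  step 0 ⇒ step 1: BAB ⇒ C·AD·C
    A ↦ AD
    B ↦ C
    C ↦ CC  (constrained at step 1)
    D ↦ B  (constrained at step 1)

A->AD, B->C, C->CC, D->B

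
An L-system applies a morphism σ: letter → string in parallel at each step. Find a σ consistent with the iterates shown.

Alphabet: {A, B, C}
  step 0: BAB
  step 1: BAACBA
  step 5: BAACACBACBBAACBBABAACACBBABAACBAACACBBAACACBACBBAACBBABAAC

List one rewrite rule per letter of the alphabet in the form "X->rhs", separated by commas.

A->AC, B->BA, C->B

  step 0 ⇒ step 1: BAB ⇒ BA·AC·BA
    A ↦ AC
    B ↦ BA
    C ↦ B  (constrained at step 1)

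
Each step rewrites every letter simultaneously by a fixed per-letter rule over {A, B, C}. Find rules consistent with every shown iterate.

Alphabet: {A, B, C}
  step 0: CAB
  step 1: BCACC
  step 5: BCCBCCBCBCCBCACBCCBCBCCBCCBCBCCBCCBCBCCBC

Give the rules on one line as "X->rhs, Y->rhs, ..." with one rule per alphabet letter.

  step 0 ⇒ step 1: CAB ⇒ BC·AC·C
    A ↦ AC
    B ↦ C
    C ↦ BC

A->AC, B->C, C->BC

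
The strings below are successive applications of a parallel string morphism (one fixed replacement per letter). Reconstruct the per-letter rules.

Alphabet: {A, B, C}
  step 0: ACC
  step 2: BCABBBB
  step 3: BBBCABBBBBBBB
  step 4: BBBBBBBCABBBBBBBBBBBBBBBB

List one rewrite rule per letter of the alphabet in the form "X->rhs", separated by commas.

  step 3 ⇒ step 4: BBBCABBBBBBBB ⇒ BB·BB·BB·B·CA·BB·BB·BB·BB·BB·BB·BB·BB
    A ↦ CA
    B ↦ BB
    C ↦ B

A->CA, B->BB, C->B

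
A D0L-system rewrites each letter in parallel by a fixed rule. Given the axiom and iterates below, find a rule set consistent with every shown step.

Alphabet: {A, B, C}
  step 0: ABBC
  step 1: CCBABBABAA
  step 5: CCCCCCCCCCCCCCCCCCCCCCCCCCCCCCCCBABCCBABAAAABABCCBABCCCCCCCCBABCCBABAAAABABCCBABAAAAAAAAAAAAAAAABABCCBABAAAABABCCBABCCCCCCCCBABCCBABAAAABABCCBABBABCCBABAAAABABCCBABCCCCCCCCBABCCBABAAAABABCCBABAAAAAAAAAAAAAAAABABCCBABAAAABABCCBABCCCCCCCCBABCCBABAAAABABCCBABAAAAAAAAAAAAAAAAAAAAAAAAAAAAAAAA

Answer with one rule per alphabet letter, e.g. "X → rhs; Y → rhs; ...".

  step 0 ⇒ step 1: ABBC ⇒ CC·BAB·BAB·AA
    A ↦ CC
    B ↦ BAB
    C ↦ AA

A->CC, B->BAB, C->AA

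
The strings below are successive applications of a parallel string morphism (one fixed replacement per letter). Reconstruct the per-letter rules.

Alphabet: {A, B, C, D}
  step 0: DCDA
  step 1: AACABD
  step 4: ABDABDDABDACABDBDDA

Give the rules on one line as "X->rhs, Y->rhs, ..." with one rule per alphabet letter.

  step 0 ⇒ step 1: DCDA ⇒ A·AC·A·BD
    A ↦ BD
    C ↦ AC
    D ↦ A
    B ↦ D  (constrained at step 1)

A->BD, B->D, C->AC, D->A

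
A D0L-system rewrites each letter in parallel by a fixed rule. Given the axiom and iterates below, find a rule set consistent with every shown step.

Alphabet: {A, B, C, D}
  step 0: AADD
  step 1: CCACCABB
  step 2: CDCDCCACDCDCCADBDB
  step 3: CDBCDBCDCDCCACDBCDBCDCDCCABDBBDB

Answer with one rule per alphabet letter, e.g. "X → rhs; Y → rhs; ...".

  step 2 ⇒ step 3: CDCDCCACDCDCCADBDB ⇒ CD·B·CD·B·CD·CD·CCA·CD·B·CD·B·CD·CD·CCA·B·DB·B·DB
    A ↦ CCA
    B ↦ DB
    C ↦ CD
    D ↦ B

A->CCA, B->DB, C->CD, D->B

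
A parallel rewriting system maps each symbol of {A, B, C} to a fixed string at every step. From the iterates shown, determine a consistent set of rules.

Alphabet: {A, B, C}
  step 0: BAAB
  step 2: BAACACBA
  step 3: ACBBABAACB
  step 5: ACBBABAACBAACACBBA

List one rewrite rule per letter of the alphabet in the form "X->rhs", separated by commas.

  step 2 ⇒ step 3: BAACACBA ⇒ AC·B·B·A·B·A·AC·B
    A ↦ B
    B ↦ AC
    C ↦ A

A->B, B->AC, C->A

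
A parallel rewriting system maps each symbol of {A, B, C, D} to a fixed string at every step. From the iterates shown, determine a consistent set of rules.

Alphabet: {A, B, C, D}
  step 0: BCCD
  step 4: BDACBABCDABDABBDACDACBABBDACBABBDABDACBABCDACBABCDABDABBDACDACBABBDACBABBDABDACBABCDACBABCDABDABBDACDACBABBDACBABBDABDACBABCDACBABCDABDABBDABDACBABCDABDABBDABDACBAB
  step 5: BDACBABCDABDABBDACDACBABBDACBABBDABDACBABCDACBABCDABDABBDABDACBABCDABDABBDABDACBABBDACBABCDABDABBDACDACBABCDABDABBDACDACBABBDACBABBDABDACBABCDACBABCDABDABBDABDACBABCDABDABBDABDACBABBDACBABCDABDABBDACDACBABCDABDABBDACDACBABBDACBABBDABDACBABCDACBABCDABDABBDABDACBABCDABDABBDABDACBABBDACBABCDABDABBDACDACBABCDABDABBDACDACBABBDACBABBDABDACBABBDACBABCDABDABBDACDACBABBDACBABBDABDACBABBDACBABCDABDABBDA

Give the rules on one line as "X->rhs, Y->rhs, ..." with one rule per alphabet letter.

A->B, B->BDA, C->CDA, D->CBA

  step 4 ⇒ step 5: BDACBABCDABDABBDACDACBABBDACBABBDABDACBABCDACBABCDABDABBDACDACBABBDACBABBDABDACBABCDACBABCDABDABBDACDACBABBDACBABBDABDACBABCDACBABCDABDABBDABDACBABCDABDABBDABDACBAB ⇒ BDA·CBA·B·CDA·BDA·B·BDA·CDA·CBA·B·BDA·CBA·B·BDA·BDA·CBA·B·CDA·CBA·B·CDA·BDA·B·BDA·BDA·CBA·B·CDA·BDA·B·BDA·BDA·CBA·B·BDA·CBA·B·CDA·BDA·B·BDA·CDA·CBA·B·CDA·BDA·B·BDA·CDA·CBA·B·BDA·CBA·B·BDA·BDA·CBA·B·CDA·CBA·B·CDA·BDA·B·BDA·BDA·CBA·B·CDA·BDA·B·BDA·BDA·CBA·B·BDA·CBA·B·CDA·BDA·B·BDA·CDA·CBA·B·CDA·BDA·B·BDA·CDA·CBA·B·BDA·CBA·B·BDA·BDA·CBA·B·CDA·CBA·B·CDA·BDA·B·BDA·BDA·CBA·B·CDA·BDA·B·BDA·BDA·CBA·B·BDA·CBA·B·CDA·BDA·B·BDA·CDA·CBA·B·CDA·BDA·B·BDA·CDA·CBA·B·BDA·CBA·B·BDA·BDA·CBA·B·BDA·CBA·B·CDA·BDA·B·BDA·CDA·CBA·B·BDA·CBA·B·BDA·BDA·CBA·B·BDA·CBA·B·CDA·BDA·B·BDA
    A ↦ B
    B ↦ BDA
    C ↦ CDA
    D ↦ CBA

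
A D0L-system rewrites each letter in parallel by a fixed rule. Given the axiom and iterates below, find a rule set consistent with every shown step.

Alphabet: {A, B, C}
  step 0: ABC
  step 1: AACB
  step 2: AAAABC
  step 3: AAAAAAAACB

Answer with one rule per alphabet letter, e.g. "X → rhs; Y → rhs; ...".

  step 2 ⇒ step 3: AAAABC ⇒ AA·AA·AA·AA·C·B
    A ↦ AA
    B ↦ C
    C ↦ B

A->AA, B->C, C->B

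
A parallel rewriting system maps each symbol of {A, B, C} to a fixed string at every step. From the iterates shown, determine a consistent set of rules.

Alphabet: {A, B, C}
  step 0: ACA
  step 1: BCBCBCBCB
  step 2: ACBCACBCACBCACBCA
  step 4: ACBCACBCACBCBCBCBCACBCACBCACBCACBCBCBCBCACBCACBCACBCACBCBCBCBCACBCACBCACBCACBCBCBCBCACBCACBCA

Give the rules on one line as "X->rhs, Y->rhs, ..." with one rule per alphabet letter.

  step 1 ⇒ step 2: BCBCBCBCB ⇒ A·CBC·A·CBC·A·CBC·A·CBC·A
    B ↦ A
    C ↦ CBC
  step 0 ⇒ step 1: ACA ⇒ BCB·CBC·BCB
    A ↦ BCB

A->BCB, B->A, C->CBC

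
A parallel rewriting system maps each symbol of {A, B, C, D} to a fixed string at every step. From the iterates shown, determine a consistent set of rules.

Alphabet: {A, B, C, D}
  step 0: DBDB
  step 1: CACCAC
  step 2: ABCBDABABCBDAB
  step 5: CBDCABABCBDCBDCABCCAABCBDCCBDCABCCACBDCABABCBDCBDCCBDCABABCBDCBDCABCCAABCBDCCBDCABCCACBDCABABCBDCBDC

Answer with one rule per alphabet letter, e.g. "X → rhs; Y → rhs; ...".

  step 1 ⇒ step 2: CACCAC ⇒ AB·CBD·AB·AB·CBD·AB
    A ↦ CBD
    C ↦ AB
  step 0 ⇒ step 1: DBDB ⇒ CA·C·CA·C
    B ↦ C
  step 0 ⇒ step 1: DBDB ⇒ CA·C·CA·C
    D ↦ CA

A->CBD, B->C, C->AB, D->CA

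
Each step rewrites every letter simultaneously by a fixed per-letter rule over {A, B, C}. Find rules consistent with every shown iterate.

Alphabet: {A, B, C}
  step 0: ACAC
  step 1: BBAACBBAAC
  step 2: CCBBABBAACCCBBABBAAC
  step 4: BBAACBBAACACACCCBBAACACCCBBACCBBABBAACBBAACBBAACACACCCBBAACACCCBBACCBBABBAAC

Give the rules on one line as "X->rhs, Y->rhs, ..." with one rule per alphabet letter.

A->BBA, B->C, C->AC

  step 1 ⇒ step 2: BBAACBBAAC ⇒ C·C·BBA·BBA·AC·C·C·BBA·BBA·AC
    A ↦ BBA
    B ↦ C
    C ↦ AC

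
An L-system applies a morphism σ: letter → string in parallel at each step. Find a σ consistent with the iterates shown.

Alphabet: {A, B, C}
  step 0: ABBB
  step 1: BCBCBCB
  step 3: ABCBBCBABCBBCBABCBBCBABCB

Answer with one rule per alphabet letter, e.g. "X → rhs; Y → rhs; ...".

  step 0 ⇒ step 1: ABBB ⇒ B·CB·CB·CB
    A ↦ B
    B ↦ CB
    C ↦ AB  (constrained at step 1)

A->B, B->CB, C->AB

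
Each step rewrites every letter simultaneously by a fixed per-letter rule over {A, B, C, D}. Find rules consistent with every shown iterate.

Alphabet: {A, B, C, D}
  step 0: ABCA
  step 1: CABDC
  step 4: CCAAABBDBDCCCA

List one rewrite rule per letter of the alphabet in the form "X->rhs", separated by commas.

A->C, B->A, C->BD, D->AB

  step 0 ⇒ step 1: ABCA ⇒ C·A·BD·C
    A ↦ C
    B ↦ A
    C ↦ BD
    D ↦ AB  (constrained at step 1)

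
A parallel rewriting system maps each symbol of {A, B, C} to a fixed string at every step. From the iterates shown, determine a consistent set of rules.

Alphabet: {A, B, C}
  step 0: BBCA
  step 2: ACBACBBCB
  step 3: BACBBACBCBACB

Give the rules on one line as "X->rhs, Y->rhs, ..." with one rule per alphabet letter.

A->B, B->CB, C->A

  step 2 ⇒ step 3: ACBACBBCB ⇒ B·A·CB·B·A·CB·CB·A·CB
    A ↦ B
    B ↦ CB
    C ↦ A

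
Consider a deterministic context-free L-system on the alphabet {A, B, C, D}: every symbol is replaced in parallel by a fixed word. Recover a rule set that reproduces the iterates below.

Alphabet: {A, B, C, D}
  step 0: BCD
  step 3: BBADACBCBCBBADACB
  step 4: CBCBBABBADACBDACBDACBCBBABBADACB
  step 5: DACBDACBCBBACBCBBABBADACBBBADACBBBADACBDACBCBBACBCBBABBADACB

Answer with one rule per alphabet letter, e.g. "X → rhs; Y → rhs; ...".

  step 4 ⇒ step 5: CBCBBABBADACBDACBDACBCBBABBADACB ⇒ DA·CB·DA·CB·CB·BA·CB·CB·BA·B·BA·DA·CB·B·BA·DA·CB·B·BA·DA·CB·DA·CB·CB·BA·CB·CB·BA·B·BA·DA·CB
    A ↦ BA
    B ↦ CB
    C ↦ DA
    D ↦ B

A->BA, B->CB, C->DA, D->B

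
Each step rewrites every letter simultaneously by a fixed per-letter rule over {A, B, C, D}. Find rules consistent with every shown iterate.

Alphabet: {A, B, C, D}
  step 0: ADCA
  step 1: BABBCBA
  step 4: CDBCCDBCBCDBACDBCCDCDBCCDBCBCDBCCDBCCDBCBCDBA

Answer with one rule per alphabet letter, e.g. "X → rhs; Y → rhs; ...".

  step 0 ⇒ step 1: ADCA ⇒ BA·B·BC·BA
    A ↦ BA
    C ↦ BC
    D ↦ B
    B ↦ CD  (constrained at step 1)

A->BA, B->CD, C->BC, D->B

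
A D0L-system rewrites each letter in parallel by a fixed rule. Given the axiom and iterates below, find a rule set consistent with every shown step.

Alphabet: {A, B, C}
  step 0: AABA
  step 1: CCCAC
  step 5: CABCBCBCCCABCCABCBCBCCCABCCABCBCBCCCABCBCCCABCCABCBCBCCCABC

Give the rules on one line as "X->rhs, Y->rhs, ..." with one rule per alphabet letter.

A->C, B->CA, C->BC

  step 0 ⇒ step 1: AABA ⇒ C·C·CA·C
    A ↦ C
    B ↦ CA
    C ↦ BC  (constrained at step 1)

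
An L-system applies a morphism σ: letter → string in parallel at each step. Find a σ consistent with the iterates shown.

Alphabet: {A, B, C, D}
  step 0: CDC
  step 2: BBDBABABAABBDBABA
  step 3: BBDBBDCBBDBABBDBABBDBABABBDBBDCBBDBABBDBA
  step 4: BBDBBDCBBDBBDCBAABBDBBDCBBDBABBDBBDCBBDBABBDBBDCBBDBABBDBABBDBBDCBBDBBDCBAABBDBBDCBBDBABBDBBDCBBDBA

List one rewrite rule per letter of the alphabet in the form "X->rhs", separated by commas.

A->BA, B->BBD, C->BAA, D->C

  step 3 ⇒ step 4: BBDBBDCBBDBABBDBABBDBABABBDBBDCBBDBABBDBA ⇒ BBD·BBD·C·BBD·BBD·C·BAA·BBD·BBD·C·BBD·BA·BBD·BBD·C·BBD·BA·BBD·BBD·C·BBD·BA·BBD·BA·BBD·BBD·C·BBD·BBD·C·BAA·BBD·BBD·C·BBD·BA·BBD·BBD·C·BBD·BA
    A ↦ BA
    B ↦ BBD
    C ↦ BAA
    D ↦ C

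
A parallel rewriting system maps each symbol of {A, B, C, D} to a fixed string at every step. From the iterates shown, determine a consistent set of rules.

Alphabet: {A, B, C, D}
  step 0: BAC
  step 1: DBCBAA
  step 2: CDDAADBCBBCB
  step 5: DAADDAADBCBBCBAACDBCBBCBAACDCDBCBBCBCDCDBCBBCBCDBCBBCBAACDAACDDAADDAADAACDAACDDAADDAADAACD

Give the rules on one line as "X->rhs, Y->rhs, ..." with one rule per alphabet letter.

A->BCB, B->D, C->AA, D->CD

  step 1 ⇒ step 2: DBCBAA ⇒ CD·D·AA·D·BCB·BCB
    A ↦ BCB
    B ↦ D
    C ↦ AA
    D ↦ CD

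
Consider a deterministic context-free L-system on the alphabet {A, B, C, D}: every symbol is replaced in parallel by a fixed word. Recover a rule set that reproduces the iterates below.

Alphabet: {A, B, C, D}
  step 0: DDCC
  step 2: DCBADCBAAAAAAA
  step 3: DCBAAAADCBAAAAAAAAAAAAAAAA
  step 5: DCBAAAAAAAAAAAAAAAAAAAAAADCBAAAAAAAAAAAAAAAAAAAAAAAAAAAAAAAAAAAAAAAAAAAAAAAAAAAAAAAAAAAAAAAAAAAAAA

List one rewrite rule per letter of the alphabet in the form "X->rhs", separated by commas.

A->AA, B->A, C->BA, D->DC

  step 2 ⇒ step 3: DCBADCBAAAAAAA ⇒ DC·BA·A·AA·DC·BA·A·AA·AA·AA·AA·AA·AA·AA
    A ↦ AA
    B ↦ A
    C ↦ BA
    D ↦ DC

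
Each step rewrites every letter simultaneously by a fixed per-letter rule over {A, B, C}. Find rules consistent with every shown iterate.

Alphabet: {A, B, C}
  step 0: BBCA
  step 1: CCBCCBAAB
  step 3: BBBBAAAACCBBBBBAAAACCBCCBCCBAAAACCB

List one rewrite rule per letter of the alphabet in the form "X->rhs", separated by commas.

A->B, B->CCB, C->AA

  step 0 ⇒ step 1: BBCA ⇒ CCB·CCB·AA·B
    A ↦ B
    B ↦ CCB
    C ↦ AA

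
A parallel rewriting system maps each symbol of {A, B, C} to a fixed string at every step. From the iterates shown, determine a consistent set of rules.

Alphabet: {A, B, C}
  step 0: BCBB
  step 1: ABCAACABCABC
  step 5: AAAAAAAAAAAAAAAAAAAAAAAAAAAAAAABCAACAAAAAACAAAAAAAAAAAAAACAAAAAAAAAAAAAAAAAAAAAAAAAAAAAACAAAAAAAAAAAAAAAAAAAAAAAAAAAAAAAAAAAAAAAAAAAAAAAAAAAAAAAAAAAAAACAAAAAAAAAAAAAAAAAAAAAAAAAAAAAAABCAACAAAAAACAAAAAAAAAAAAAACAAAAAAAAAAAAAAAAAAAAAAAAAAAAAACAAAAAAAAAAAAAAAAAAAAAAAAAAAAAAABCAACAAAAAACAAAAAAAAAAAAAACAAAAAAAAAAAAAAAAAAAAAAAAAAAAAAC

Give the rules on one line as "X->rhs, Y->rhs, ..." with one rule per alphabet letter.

  step 0 ⇒ step 1: BCBB ⇒ ABC·AAC·ABC·ABC
    B ↦ ABC
    C ↦ AAC
    A ↦ AA  (constrained at step 1)

A->AA, B->ABC, C->AAC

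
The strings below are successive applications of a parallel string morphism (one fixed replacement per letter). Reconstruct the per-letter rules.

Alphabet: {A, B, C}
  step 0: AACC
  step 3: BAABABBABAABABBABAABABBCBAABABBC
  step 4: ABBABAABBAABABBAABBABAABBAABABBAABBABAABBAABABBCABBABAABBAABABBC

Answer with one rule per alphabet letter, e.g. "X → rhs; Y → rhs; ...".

  step 3 ⇒ step 4: BAABABBABAABABBABAABABBCBAABABBC ⇒ AB·BA·BA·AB·BA·AB·AB·BA·AB·BA·BA·AB·BA·AB·AB·BA·AB·BA·BA·AB·BA·AB·AB·BC·AB·BA·BA·AB·BA·AB·AB·BC
    A ↦ BA
    B ↦ AB
    C ↦ BC

A->BA, B->AB, C->BC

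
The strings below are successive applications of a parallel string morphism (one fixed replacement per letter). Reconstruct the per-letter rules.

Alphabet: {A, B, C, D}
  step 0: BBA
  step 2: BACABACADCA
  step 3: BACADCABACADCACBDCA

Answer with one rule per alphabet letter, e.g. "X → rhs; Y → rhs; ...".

A->CA, B->BA, C->D, D->CB

  step 2 ⇒ step 3: BACABACADCA ⇒ BA·CA·D·CA·BA·CA·D·CA·CB·D·CA
    A ↦ CA
    B ↦ BA
    C ↦ D
    D ↦ CB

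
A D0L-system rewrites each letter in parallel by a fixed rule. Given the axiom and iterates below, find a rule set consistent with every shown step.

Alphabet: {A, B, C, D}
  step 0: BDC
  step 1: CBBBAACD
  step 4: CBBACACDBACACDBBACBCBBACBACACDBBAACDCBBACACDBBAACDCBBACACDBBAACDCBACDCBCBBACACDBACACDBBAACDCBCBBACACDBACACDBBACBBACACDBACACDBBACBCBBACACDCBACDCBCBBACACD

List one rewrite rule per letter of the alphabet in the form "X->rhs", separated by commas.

  step 0 ⇒ step 1: BDC ⇒ CB·BBA·ACD
    B ↦ CB
    C ↦ ACD
    D ↦ BBA
    A ↦ BAC  (constrained at step 1)

A->BAC, B->CB, C->ACD, D->BBA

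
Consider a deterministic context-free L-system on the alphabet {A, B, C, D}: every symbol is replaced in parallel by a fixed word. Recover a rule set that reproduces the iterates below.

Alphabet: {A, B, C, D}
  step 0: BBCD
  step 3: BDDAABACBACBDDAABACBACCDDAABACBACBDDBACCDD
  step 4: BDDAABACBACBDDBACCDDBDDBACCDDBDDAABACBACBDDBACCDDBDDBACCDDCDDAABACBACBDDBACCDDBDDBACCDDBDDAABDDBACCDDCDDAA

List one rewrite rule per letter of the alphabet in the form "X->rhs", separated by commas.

  step 3 ⇒ step 4: BDDAABACBACBDDAABACBACCDDAABACBACBDDBACCDD ⇒ BDD·A·A·BAC·BAC·BDD·BAC·CDD·BDD·BAC·CDD·BDD·A·A·BAC·BAC·BDD·BAC·CDD·BDD·BAC·CDD·CDD·A·A·BAC·BAC·BDD·BAC·CDD·BDD·BAC·CDD·BDD·A·A·BDD·BAC·CDD·CDD·A·A
    A ↦ BAC
    B ↦ BDD
    C ↦ CDD
    D ↦ A

A->BAC, B->BDD, C->CDD, D->A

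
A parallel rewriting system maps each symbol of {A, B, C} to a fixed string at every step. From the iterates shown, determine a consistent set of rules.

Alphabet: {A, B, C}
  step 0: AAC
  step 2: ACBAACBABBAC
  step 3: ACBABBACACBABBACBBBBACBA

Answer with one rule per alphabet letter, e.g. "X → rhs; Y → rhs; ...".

  step 2 ⇒ step 3: ACBAACBABBAC ⇒ AC·BA·BB·AC·AC·BA·BB·AC·BB·BB·AC·BA
    A ↦ AC
    B ↦ BB
    C ↦ BA

A->AC, B->BB, C->BA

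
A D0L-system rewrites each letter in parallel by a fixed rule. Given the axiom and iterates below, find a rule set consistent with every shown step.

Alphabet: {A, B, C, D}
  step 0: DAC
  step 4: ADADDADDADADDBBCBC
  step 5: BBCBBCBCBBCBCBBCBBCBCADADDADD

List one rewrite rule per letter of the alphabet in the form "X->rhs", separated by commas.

A->B, B->AD, C->D, D->BC

  step 4 ⇒ step 5: ADADDADDADADDBBCBC ⇒ B·BC·B·BC·BC·B·BC·BC·B·BC·B·BC·BC·AD·AD·D·AD·D
    A ↦ B
    B ↦ AD
    C ↦ D
    D ↦ BC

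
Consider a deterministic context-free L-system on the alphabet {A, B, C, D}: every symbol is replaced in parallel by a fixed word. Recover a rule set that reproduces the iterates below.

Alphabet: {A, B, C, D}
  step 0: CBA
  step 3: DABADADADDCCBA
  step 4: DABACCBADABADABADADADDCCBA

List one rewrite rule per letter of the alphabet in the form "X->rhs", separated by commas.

A->BA, B->CC, C->D, D->DA

  step 3 ⇒ step 4: DABADADADDCCBA ⇒ DA·BA·CC·BA·DA·BA·DA·BA·DA·DA·D·D·CC·BA
    A ↦ BA
    B ↦ CC
    C ↦ D
    D ↦ DA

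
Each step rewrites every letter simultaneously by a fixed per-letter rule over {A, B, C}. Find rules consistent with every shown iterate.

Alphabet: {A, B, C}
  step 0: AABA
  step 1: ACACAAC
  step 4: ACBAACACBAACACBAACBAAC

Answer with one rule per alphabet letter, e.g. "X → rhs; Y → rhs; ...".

  step 0 ⇒ step 1: AABA ⇒ AC·AC·A·AC
    A ↦ AC
    B ↦ A
    C ↦ B  (constrained at step 1)

A->AC, B->A, C->B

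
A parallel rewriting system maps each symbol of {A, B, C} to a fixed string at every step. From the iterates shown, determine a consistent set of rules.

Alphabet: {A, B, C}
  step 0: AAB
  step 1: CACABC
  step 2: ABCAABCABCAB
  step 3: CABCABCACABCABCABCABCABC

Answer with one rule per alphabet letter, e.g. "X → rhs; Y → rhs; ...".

  step 2 ⇒ step 3: ABCAABCABCAB ⇒ CA·BC·AB·CA·CA·BC·AB·CA·BC·AB·CA·BC
    A ↦ CA
    B ↦ BC
    C ↦ AB

A->CA, B->BC, C->AB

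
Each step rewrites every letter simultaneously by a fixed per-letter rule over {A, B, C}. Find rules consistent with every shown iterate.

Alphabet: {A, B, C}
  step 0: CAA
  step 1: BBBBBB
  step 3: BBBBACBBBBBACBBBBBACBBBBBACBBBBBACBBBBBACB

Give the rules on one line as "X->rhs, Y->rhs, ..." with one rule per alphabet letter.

  step 0 ⇒ step 1: CAA ⇒ BB·BB·BB
    A ↦ BB
    C ↦ BB
    B ↦ ACB  (constrained at step 1)

A->BB, B->ACB, C->BB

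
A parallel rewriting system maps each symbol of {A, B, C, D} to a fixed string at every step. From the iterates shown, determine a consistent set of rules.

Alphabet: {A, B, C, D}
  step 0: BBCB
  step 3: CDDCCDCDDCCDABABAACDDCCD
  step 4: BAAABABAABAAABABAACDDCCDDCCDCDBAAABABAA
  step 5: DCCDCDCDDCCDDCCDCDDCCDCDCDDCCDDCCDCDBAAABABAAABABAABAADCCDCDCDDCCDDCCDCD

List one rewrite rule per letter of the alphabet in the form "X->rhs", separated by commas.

  step 4 ⇒ step 5: BAAABABAABAAABABAACDDCCDDCCDCDBAAABABAA ⇒ DC·CD·CD·CD·DC·CD·DC·CD·CD·DC·CD·CD·CD·DC·CD·DC·CD·CD·BA·A·A·BA·BA·A·A·BA·BA·A·BA·A·DC·CD·CD·CD·DC·CD·DC·CD·CD
    A ↦ CD
    B ↦ DC
    C ↦ BA
    D ↦ A

A->CD, B->DC, C->BA, D->A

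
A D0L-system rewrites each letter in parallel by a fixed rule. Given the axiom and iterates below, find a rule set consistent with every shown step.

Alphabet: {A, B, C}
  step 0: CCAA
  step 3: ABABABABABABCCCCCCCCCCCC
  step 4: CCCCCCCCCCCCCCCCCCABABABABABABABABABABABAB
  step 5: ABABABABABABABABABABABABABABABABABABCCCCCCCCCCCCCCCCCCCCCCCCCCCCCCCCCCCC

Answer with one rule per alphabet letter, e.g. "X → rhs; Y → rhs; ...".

  step 4 ⇒ step 5: CCCCCCCCCCCCCCCCCCABABABABABABABABABABABAB ⇒ AB·AB·AB·AB·AB·AB·AB·AB·AB·AB·AB·AB·AB·AB·AB·AB·AB·AB·CC·C·CC·C·CC·C·CC·C·CC·C·CC·C·CC·C·CC·C·CC·C·CC·C·CC·C·CC·C
    A ↦ CC
    B ↦ C
    C ↦ AB

A->CC, B->C, C->AB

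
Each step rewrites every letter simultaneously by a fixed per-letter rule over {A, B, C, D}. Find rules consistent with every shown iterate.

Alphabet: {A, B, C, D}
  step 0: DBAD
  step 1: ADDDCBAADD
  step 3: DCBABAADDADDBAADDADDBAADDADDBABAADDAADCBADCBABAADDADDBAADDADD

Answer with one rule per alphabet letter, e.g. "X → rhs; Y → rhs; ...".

  step 0 ⇒ step 1: DBAD ⇒ ADD·DC·BA·ADD
    A ↦ BA
    B ↦ DC
    D ↦ ADD
    C ↦ AA  (constrained at step 1)

A->BA, B->DC, C->AA, D->ADD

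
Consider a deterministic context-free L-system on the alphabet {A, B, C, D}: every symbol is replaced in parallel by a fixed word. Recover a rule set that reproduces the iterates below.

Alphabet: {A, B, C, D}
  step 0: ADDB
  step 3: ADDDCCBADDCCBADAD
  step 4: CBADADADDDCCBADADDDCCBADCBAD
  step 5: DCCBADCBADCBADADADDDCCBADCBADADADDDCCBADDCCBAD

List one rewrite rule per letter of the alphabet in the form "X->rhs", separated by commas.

A->CB, B->C, C->D, D->AD

  step 4 ⇒ step 5: CBADADADDDCCBADADDDCCBADCBAD ⇒ D·C·CB·AD·CB·AD·CB·AD·AD·AD·D·D·C·CB·AD·CB·AD·AD·AD·D·D·C·CB·AD·D·C·CB·AD
    A ↦ CB
    B ↦ C
    C ↦ D
    D ↦ AD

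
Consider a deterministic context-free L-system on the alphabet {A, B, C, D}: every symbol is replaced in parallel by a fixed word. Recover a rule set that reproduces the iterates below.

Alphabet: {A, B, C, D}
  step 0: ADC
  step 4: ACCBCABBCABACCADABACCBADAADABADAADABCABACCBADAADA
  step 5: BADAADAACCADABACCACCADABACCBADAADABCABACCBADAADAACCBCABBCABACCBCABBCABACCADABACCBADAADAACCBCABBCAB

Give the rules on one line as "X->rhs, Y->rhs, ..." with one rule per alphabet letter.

  step 4 ⇒ step 5: ACCBCABBCABACCADABACCBADAADABADAADABCABACCBADAADA ⇒ B·ADA·ADA·ACC·ADA·B·ACC·ACC·ADA·B·ACC·B·ADA·ADA·B·CA·B·ACC·B·ADA·ADA·ACC·B·CA·B·B·CA·B·ACC·B·CA·B·B·CA·B·ACC·ADA·B·ACC·B·ADA·ADA·ACC·B·CA·B·B·CA·B
    A ↦ B
    B ↦ ACC
    C ↦ ADA
    D ↦ CA

A->B, B->ACC, C->ADA, D->CA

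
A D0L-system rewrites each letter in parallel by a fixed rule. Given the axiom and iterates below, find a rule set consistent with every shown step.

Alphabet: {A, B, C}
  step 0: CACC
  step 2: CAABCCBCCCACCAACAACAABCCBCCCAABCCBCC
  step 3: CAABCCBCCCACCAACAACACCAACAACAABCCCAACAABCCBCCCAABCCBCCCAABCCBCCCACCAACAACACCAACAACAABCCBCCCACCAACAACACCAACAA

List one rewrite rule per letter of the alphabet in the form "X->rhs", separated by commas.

  step 2 ⇒ step 3: CAABCCBCCCACCAACAACAABCCBCCCAABCCBCC ⇒ CAA·BCC·BCC·CAC·CAA·CAA·CAC·CAA·CAA·CAA·BCC·CAA·CAA·BCC·BCC·CAA·BCC·BCC·CAA·BCC·BCC·CAC·CAA·CAA·CAC·CAA·CAA·CAA·BCC·BCC·CAC·CAA·CAA·CAC·CAA·CAA
    A ↦ BCC
    B ↦ CAC
    C ↦ CAA

A->BCC, B->CAC, C->CAA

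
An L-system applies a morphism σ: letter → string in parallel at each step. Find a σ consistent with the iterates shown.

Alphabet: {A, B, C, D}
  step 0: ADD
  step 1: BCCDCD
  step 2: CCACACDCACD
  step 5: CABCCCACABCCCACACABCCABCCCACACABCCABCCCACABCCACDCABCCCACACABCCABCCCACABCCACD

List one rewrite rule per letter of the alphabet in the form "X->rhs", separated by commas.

  step 1 ⇒ step 2: BCCDCD ⇒ C·CA·CA·CD·CA·CD
    B ↦ C
    C ↦ CA
    D ↦ CD
  step 0 ⇒ step 1: ADD ⇒ BC·CD·CD
    A ↦ BC

A->BC, B->C, C->CA, D->CD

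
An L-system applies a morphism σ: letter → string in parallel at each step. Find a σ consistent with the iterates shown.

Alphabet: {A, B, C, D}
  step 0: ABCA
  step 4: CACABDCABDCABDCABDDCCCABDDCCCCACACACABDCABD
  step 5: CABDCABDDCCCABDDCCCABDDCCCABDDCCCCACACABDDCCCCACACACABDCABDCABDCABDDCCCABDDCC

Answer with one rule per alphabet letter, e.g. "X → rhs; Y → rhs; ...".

  step 4 ⇒ step 5: CACABDCABDCABDCABDDCCCABDDCCCCACACACABDCABD ⇒ CA·BD·CA·BD·DC·C·CA·BD·DC·C·CA·BD·DC·C·CA·BD·DC·C·C·CA·CA·CA·BD·DC·C·C·CA·CA·CA·CA·BD·CA·BD·CA·BD·CA·BD·DC·C·CA·BD·DC·C
    A ↦ BD
    B ↦ DC
    C ↦ CA
    D ↦ C

A->BD, B->DC, C->CA, D->C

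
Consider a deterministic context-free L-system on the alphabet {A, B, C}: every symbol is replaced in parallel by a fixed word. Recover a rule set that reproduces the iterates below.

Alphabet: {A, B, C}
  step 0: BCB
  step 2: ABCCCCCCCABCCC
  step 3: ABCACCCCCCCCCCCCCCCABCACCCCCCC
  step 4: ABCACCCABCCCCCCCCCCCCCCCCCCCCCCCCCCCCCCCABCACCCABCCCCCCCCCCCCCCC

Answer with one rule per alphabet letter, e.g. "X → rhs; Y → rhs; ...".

A->ABC, B->AC, C->CC

  step 3 ⇒ step 4: ABCACCCCCCCCCCCCCCCABCACCCCCCC ⇒ ABC·AC·CC·ABC·CC·CC·CC·CC·CC·CC·CC·CC·CC·CC·CC·CC·CC·CC·CC·ABC·AC·CC·ABC·CC·CC·CC·CC·CC·CC·CC
    A ↦ ABC
    B ↦ AC
    C ↦ CC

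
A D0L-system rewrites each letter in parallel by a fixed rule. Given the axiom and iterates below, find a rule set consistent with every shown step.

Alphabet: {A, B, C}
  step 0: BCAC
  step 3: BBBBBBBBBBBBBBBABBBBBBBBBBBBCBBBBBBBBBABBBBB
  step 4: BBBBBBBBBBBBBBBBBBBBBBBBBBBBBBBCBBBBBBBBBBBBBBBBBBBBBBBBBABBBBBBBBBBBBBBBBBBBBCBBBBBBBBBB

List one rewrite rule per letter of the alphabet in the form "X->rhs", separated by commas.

A->BC, B->BB, C->BAB

  step 3 ⇒ step 4: BBBBBBBBBBBBBBBABBBBBBBBBBBBCBBBBBBBBBABBBBB ⇒ BB·BB·BB·BB·BB·BB·BB·BB·BB·BB·BB·BB·BB·BB·BB·BC·BB·BB·BB·BB·BB·BB·BB·BB·BB·BB·BB·BB·BAB·BB·BB·BB·BB·BB·BB·BB·BB·BB·BC·BB·BB·BB·BB·BB
    A ↦ BC
    B ↦ BB
    C ↦ BAB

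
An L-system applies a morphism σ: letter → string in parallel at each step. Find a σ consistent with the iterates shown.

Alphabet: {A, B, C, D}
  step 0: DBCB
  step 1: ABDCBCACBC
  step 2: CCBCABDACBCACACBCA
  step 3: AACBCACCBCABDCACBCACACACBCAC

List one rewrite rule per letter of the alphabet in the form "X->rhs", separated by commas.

A->C, B->CBC, C->A, D->ABD

  step 2 ⇒ step 3: CCBCABDACBCACACBCA ⇒ A·A·CBC·A·C·CBC·ABD·C·A·CBC·A·C·A·C·A·CBC·A·C
    A ↦ C
    B ↦ CBC
    C ↦ A
    D ↦ ABD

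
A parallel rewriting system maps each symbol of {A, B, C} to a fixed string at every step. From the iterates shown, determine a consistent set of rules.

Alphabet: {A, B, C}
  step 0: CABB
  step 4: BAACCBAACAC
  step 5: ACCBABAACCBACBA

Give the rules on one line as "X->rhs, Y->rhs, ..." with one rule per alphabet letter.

A->C, B->A, C->BA

  step 4 ⇒ step 5: BAACCBAACAC ⇒ A·C·C·BA·BA·A·C·C·BA·C·BA
    A ↦ C
    B ↦ A
    C ↦ BA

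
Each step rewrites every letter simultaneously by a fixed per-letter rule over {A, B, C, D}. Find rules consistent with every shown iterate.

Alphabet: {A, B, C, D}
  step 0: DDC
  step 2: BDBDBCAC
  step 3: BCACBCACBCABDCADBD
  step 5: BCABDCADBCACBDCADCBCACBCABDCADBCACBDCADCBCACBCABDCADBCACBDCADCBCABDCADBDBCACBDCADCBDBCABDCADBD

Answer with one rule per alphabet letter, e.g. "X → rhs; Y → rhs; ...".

A->CAD, B->BCA, C->BD, D->C

  step 2 ⇒ step 3: BDBDBCAC ⇒ BCA·C·BCA·C·BCA·BD·CAD·BD
    A ↦ CAD
    B ↦ BCA
    C ↦ BD
    D ↦ C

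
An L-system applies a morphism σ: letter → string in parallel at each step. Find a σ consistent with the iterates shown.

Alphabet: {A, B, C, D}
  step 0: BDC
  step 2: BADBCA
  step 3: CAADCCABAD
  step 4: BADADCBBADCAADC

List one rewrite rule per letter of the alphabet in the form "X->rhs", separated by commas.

A->AD, B->CA, C->B, D->C

  step 3 ⇒ step 4: CAADCCABAD ⇒ B·AD·AD·C·B·B·AD·CA·AD·C
    A ↦ AD
    B ↦ CA
    C ↦ B
    D ↦ C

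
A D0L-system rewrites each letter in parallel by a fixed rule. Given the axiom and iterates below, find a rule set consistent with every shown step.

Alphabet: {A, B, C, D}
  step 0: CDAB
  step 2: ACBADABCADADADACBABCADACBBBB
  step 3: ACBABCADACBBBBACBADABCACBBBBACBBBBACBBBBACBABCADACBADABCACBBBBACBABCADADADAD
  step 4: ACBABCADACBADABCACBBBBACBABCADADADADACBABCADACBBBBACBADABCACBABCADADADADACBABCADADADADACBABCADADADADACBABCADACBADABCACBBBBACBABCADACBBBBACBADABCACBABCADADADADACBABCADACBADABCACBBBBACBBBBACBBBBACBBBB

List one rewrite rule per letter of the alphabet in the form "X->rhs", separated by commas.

  step 3 ⇒ step 4: ACBABCADACBBBBACBADABCACBBBBACBBBBACBBBBACBABCADACBADABCACBBBBACBABCADADADAD ⇒ ACB·ABC·AD·ACB·AD·ABC·ACB·BBB·ACB·ABC·AD·AD·AD·AD·ACB·ABC·AD·ACB·BBB·ACB·AD·ABC·ACB·ABC·AD·AD·AD·AD·ACB·ABC·AD·AD·AD·AD·ACB·ABC·AD·AD·AD·AD·ACB·ABC·AD·ACB·AD·ABC·ACB·BBB·ACB·ABC·AD·ACB·BBB·ACB·AD·ABC·ACB·ABC·AD·AD·AD·AD·ACB·ABC·AD·ACB·AD·ABC·ACB·BBB·ACB·BBB·ACB·BBB·ACB·BBB
    A ↦ ACB
    B ↦ AD
    C ↦ ABC
    D ↦ BBB

A->ACB, B->AD, C->ABC, D->BBB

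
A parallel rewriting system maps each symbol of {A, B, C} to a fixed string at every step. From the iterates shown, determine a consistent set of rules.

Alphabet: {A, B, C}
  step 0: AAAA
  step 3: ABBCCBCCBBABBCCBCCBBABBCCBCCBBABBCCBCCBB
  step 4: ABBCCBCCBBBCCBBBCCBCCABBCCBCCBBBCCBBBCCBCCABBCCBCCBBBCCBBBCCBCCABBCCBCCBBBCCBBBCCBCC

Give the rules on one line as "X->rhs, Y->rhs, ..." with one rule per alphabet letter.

  step 3 ⇒ step 4: ABBCCBCCBBABBCCBCCBBABBCCBCCBBABBCCBCCBB ⇒ AB·BCC·BCC·B·B·BCC·B·B·BCC·BCC·AB·BCC·BCC·B·B·BCC·B·B·BCC·BCC·AB·BCC·BCC·B·B·BCC·B·B·BCC·BCC·AB·BCC·BCC·B·B·BCC·B·B·BCC·BCC
    A ↦ AB
    B ↦ BCC
    C ↦ B

A->AB, B->BCC, C->B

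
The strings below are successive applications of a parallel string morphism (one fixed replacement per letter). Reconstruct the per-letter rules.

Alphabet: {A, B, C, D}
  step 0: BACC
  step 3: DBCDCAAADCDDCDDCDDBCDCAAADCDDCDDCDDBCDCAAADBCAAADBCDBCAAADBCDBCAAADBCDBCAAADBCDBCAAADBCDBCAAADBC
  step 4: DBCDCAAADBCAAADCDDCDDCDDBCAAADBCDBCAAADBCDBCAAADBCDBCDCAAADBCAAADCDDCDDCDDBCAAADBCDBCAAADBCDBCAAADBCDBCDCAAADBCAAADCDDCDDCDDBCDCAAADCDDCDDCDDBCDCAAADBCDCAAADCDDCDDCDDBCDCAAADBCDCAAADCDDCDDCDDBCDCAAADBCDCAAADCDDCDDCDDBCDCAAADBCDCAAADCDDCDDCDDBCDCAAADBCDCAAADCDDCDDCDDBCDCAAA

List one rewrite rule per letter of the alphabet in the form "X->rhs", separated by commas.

  step 3 ⇒ step 4: DBCDCAAADCDDCDDCDDBCDCAAADCDDCDDCDDBCDCAAADBCAAADBCDBCAAADBCDBCAAADBCDBCAAADBCDBCAAADBCDBCAAADBC ⇒ DBC·DC·AAA·DBC·AAA·DCD·DCD·DCD·DBC·AAA·DBC·DBC·AAA·DBC·DBC·AAA·DBC·DBC·DC·AAA·DBC·AAA·DCD·DCD·DCD·DBC·AAA·DBC·DBC·AAA·DBC·DBC·AAA·DBC·DBC·DC·AAA·DBC·AAA·DCD·DCD·DCD·DBC·DC·AAA·DCD·DCD·DCD·DBC·DC·AAA·DBC·DC·AAA·DCD·DCD·DCD·DBC·DC·AAA·DBC·DC·AAA·DCD·DCD·DCD·DBC·DC·AAA·DBC·DC·AAA·DCD·DCD·DCD·DBC·DC·AAA·DBC·DC·AAA·DCD·DCD·DCD·DBC·DC·AAA·DBC·DC·AAA·DCD·DCD·DCD·DBC·DC·AAA
    A ↦ DCD
    B ↦ DC
    C ↦ AAA
    D ↦ DBC

A->DCD, B->DC, C->AAA, D->DBC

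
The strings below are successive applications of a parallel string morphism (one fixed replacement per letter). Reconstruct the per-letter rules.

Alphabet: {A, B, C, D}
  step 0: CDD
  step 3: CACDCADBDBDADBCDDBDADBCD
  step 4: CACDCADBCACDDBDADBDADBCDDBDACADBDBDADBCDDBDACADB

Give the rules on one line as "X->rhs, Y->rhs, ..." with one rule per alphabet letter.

A->CD, B->DA, C->CA, D->DB

  step 3 ⇒ step 4: CACDCADBDBDADBCDDBDADBCD ⇒ CA·CD·CA·DB·CA·CD·DB·DA·DB·DA·DB·CD·DB·DA·CA·DB·DB·DA·DB·CD·DB·DA·CA·DB
    A ↦ CD
    B ↦ DA
    C ↦ CA
    D ↦ DB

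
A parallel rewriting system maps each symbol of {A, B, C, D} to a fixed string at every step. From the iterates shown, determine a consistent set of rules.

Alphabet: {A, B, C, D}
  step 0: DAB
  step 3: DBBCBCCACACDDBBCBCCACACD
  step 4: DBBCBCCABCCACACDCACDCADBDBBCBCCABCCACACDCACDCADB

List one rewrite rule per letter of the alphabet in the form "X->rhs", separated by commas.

A->CD, B->BC, C->CA, D->DB

  step 3 ⇒ step 4: DBBCBCCACACDDBBCBCCACACD ⇒ DB·BC·BC·CA·BC·CA·CA·CD·CA·CD·CA·DB·DB·BC·BC·CA·BC·CA·CA·CD·CA·CD·CA·DB
    A ↦ CD
    B ↦ BC
    C ↦ CA
    D ↦ DB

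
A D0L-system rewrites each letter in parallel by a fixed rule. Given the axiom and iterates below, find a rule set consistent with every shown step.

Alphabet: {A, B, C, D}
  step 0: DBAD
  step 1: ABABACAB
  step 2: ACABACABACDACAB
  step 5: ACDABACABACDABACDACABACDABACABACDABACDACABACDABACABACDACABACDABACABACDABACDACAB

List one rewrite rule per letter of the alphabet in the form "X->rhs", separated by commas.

  step 1 ⇒ step 2: ABABACAB ⇒ AC·AB·AC·AB·AC·D·AC·AB
    A ↦ AC
    B ↦ AB
    C ↦ D
  step 0 ⇒ step 1: DBAD ⇒ AB·AB·AC·AB
    D ↦ AB

A->AC, B->AB, C->D, D->AB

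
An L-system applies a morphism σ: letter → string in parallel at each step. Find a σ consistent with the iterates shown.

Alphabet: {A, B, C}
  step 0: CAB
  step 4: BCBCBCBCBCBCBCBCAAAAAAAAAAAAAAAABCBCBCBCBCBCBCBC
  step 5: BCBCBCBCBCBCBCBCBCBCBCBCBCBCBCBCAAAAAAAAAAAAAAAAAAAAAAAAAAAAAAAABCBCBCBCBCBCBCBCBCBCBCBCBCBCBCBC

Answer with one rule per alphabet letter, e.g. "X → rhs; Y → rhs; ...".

  step 4 ⇒ step 5: BCBCBCBCBCBCBCBCAAAAAAAAAAAAAAAABCBCBCBCBCBCBCBC ⇒ BC·BC·BC·BC·BC·BC·BC·BC·BC·BC·BC·BC·BC·BC·BC·BC·AA·AA·AA·AA·AA·AA·AA·AA·AA·AA·AA·AA·AA·AA·AA·AA·BC·BC·BC·BC·BC·BC·BC·BC·BC·BC·BC·BC·BC·BC·BC·BC
    A ↦ AA
    B ↦ BC
    C ↦ BC

A->AA, B->BC, C->BC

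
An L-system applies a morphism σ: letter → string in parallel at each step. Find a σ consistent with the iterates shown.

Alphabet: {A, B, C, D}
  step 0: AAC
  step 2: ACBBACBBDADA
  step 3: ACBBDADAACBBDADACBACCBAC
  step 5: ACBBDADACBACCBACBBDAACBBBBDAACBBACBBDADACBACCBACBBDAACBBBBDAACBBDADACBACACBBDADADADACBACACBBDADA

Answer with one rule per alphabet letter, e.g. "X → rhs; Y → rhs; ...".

  step 2 ⇒ step 3: ACBBACBBDADA ⇒ AC·BB·DA·DA·AC·BB·DA·DA·CB·AC·CB·AC
    A ↦ AC
    B ↦ DA
    C ↦ BB
    D ↦ CB

A->AC, B->DA, C->BB, D->CB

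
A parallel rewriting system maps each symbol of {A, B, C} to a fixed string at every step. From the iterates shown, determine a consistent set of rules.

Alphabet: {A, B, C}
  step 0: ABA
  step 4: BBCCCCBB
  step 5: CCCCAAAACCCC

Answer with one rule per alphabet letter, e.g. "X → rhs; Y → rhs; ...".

  step 4 ⇒ step 5: BBCCCCBB ⇒ CC·CC·A·A·A·A·CC·CC
    B ↦ CC
    C ↦ A
    A ↦ B  (constrained at step 0)

A->B, B->CC, C->A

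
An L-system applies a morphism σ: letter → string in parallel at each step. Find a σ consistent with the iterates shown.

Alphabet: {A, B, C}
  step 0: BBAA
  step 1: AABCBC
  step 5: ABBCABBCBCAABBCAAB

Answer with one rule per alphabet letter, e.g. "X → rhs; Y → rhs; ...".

  step 0 ⇒ step 1: BBAA ⇒ A·A·BC·BC
    A ↦ BC
    B ↦ A
    C ↦ B  (constrained at step 1)

A->BC, B->A, C->B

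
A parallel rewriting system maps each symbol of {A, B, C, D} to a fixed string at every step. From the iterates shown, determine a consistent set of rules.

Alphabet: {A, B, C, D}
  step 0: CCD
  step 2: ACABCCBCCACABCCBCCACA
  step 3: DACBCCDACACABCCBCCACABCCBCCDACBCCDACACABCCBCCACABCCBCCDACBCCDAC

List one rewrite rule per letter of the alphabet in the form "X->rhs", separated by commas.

  step 2 ⇒ step 3: ACABCCBCCACABCCBCCACA ⇒ DAC·BCC·DAC·ACA·BCC·BCC·ACA·BCC·BCC·DAC·BCC·DAC·ACA·BCC·BCC·ACA·BCC·BCC·DAC·BCC·DAC
    A ↦ DAC
    B ↦ ACA
    C ↦ BCC
    D ↦ B  (constrained at step 0)

A->DAC, B->ACA, C->BCC, D->B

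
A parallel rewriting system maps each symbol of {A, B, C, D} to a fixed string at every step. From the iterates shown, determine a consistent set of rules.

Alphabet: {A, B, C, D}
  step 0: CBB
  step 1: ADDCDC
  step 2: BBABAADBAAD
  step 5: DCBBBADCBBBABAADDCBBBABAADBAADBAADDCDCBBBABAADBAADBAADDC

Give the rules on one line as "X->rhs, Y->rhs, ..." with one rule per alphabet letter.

A->B, B->DC, C->AD, D->BA

  step 1 ⇒ step 2: ADDCDC ⇒ B·BA·BA·AD·BA·AD
    A ↦ B
    C ↦ AD
    D ↦ BA
  step 0 ⇒ step 1: CBB ⇒ AD·DC·DC
    B ↦ DC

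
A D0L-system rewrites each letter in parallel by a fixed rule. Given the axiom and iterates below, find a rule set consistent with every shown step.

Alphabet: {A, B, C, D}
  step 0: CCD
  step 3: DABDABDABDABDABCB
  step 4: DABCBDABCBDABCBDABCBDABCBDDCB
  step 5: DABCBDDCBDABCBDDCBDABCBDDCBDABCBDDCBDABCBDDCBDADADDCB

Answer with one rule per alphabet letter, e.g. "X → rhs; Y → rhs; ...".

A->B, B->CB, C->DD, D->DA

  step 4 ⇒ step 5: DABCBDABCBDABCBDABCBDABCBDDCB ⇒ DA·B·CB·DD·CB·DA·B·CB·DD·CB·DA·B·CB·DD·CB·DA·B·CB·DD·CB·DA·B·CB·DD·CB·DA·DA·DD·CB
    A ↦ B
    B ↦ CB
    C ↦ DD
    D ↦ DA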